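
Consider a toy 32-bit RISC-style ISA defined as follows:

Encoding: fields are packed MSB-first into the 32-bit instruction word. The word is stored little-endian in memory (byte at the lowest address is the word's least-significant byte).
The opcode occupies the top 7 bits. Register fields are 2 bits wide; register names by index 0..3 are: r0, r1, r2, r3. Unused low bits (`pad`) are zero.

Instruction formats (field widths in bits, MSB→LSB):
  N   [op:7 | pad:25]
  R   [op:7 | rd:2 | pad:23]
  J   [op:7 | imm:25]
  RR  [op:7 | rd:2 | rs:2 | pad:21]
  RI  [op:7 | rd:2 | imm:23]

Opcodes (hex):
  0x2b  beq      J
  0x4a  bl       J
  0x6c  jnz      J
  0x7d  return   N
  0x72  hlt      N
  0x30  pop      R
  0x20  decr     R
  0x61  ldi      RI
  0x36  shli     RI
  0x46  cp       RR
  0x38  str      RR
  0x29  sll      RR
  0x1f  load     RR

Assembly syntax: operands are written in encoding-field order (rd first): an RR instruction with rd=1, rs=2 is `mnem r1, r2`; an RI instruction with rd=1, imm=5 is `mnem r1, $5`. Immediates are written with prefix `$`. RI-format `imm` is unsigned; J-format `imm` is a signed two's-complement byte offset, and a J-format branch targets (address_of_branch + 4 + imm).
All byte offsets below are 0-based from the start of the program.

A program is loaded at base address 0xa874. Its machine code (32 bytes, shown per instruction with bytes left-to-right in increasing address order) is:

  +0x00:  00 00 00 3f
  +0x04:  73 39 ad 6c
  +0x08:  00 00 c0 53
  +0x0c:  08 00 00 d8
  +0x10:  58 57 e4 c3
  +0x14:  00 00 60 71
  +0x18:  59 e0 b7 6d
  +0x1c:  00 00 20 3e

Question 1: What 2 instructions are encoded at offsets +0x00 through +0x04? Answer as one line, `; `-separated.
+0x00: 00 00 00 3f ⇒ word 0x3f000000 (little)
  opcode bits[31:25]=0x1f: load/RR
  [24:23] rd=2 = r2
  [22:21] rs=0 = r0
+0x04: 73 39 ad 6c ⇒ word 0x6cad3973 (little)
  opcode bits[31:25]=0x36: shli/RI
  [24:23] rd=1 = r1
  [22:0] imm=2963827 = $2963827

load r2, r0; shli r1, $2963827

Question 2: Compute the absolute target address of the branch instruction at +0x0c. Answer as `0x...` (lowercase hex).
[0c] 08 00 00 d8 → 0xd8000008
  top 7b → 0x6c → jnz [J]
  imm: (w>>0)&0x1ffffff=0x8 → $8
  target = base 0xa874 + off 0x0c + 4 + imm 8 = 0xa88c

0xa88c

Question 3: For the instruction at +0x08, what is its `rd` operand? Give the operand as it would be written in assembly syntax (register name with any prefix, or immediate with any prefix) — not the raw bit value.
r3

off 0x08: read 00 00 c0 53 as little → 0x53c00000
  top 7b → 0x29 → sll [RR]
  [24:23] rd=3 = r3
  [22:21] rs=2 = r2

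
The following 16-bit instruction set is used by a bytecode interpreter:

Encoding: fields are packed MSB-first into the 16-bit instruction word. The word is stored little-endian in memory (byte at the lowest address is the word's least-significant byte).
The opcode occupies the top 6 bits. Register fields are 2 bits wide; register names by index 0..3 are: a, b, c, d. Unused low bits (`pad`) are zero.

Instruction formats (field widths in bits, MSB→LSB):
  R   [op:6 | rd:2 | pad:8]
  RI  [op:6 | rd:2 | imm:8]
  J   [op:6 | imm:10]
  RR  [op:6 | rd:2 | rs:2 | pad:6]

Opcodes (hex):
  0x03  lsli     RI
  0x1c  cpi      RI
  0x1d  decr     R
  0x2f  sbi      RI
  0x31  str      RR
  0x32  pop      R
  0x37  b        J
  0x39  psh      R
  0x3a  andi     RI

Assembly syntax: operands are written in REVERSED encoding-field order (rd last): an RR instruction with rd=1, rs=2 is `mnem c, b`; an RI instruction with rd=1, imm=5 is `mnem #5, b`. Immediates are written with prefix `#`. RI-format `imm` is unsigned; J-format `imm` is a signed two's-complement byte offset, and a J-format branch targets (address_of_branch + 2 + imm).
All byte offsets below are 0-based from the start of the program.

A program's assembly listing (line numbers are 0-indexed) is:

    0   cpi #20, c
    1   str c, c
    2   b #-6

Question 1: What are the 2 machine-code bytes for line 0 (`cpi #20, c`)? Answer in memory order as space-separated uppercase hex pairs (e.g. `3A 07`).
14 72

line 0 (cpi): pack op=0x1c:6|rd=2:2|imm=20:8 = 0x7214; little→ 14 72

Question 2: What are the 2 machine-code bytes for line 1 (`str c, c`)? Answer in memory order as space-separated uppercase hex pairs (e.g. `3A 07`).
1. str fields op=0x31:6|rd=2:2|rs=2:2|pad=0:6 → word c680h → 80 c6

80 C6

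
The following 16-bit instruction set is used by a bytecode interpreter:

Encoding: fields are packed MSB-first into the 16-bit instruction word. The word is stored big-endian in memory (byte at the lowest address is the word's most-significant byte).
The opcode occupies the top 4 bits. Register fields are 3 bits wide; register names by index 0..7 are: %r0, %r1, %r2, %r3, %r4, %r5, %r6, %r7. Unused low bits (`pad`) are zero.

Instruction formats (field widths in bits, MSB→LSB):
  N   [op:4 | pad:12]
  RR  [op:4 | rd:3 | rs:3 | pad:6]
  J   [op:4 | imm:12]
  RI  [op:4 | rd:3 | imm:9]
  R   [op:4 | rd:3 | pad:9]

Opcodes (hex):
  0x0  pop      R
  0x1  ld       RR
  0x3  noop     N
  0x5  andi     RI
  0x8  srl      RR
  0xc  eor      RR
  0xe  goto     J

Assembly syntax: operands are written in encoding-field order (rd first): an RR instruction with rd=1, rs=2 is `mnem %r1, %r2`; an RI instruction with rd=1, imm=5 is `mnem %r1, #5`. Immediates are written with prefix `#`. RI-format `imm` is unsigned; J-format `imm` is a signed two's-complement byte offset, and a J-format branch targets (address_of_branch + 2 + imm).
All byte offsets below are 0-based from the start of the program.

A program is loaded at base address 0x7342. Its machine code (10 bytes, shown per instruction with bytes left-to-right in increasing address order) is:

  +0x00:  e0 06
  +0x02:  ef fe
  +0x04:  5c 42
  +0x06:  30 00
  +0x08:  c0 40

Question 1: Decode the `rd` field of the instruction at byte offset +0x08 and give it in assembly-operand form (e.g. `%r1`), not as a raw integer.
%r0

@+08  big-endian(c0 40) = 0xc040
  opcode bits[15:12]=0xc: eor/RR
  [11:9] rd=0 = %r0
  [8:6] rs=1 = %r1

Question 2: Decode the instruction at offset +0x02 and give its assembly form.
goto #-2

off 0x02: read ef fe as big → 0xeffe
  op=0xeffe>>12=0xe ⇒ goto (J)
  imm: (w>>0)&0xfff=0xffe (s12→-2) → #-2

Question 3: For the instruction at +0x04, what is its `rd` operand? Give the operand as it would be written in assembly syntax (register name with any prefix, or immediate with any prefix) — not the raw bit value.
%r6

off 0x04: read 5c 42 as big → 0x5c42
  opcode bits[15:12]=0x5: andi/RI
  [11:9] rd=6 = %r6
  [8:0] imm=66 = #66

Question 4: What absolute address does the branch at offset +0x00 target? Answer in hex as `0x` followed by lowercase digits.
0x734a

off 0x00: read e0 06 as big → 0xe006
  opcode bits[15:12]=0xe: goto/J
  [11:0] imm=6 = #6
  target = base 0x7342 + off 0x00 + 2 + imm 6 = 0x734a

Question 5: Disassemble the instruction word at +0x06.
[06] 30 00 → 0x3000
  top 4b → 0x3 → noop [N]

noop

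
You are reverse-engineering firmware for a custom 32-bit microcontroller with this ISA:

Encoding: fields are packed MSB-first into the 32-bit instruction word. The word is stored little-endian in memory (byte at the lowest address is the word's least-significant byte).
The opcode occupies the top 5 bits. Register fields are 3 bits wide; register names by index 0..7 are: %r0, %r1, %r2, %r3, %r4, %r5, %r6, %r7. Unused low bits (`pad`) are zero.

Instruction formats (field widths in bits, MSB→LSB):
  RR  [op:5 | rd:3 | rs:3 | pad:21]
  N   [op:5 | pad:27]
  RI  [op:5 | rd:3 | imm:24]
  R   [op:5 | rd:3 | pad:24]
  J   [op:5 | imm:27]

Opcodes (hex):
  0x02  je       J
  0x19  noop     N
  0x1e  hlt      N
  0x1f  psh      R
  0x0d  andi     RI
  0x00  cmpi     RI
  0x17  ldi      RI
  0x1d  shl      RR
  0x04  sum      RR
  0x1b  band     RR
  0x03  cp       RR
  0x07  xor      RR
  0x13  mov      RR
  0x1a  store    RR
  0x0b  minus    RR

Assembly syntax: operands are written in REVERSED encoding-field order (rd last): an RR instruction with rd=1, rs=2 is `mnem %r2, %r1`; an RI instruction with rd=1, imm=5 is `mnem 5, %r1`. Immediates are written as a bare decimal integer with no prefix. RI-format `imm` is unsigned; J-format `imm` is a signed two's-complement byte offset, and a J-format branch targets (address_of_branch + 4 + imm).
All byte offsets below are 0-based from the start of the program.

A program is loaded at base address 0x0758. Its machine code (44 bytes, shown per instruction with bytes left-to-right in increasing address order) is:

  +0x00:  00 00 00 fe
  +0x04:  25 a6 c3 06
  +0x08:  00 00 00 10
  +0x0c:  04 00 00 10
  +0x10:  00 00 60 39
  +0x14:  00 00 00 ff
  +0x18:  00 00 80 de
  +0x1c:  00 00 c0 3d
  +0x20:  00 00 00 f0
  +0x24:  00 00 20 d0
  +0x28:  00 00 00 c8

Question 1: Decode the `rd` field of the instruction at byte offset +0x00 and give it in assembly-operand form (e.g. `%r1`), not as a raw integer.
%r6

+0x00: 00 00 00 fe ⇒ word 0xfe000000 (little)
  top 5b → 0x1f → psh [R]
  [26:24] rd=6 = %r6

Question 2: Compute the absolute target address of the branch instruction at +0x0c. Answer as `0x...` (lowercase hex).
0x076c

[0c] 04 00 00 10 → 0x10000004
  top 5b → 0x2 → je [J]
  imm: (w>>0)&0x7ffffff=0x4 → 4
  target = base 0x0758 + off 0x0c + 4 + imm 4 = 0x076c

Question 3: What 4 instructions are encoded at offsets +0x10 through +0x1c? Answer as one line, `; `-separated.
xor %r3, %r1; psh %r7; band %r4, %r6; xor %r6, %r5

@+10  little-endian(00 00 60 39) = 0x39600000
  op=0x39600000>>27=0x7 ⇒ xor (RR)
  rd: (w>>24)&0x7=0x1 → %r1
  rs: (w>>21)&0x7=0x3 → %r3
@+14  little-endian(00 00 00 ff) = 0xff000000
  op=0xff000000>>27=0x1f ⇒ psh (R)
  rd: (w>>24)&0x7=0x7 → %r7
@+18  little-endian(00 00 80 de) = 0xde800000
  op=0xde800000>>27=0x1b ⇒ band (RR)
  rd: (w>>24)&0x7=0x6 → %r6
  rs: (w>>21)&0x7=0x4 → %r4
@+1c  little-endian(00 00 c0 3d) = 0x3dc00000
  op=0x3dc00000>>27=0x7 ⇒ xor (RR)
  rd: (w>>24)&0x7=0x5 → %r5
  rs: (w>>21)&0x7=0x6 → %r6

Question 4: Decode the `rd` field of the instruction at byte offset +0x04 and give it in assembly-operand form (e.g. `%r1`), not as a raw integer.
@+04  little-endian(25 a6 c3 06) = 0x06c3a625
  op=0x06c3a625>>27=0x0 ⇒ cmpi (RI)
  rd: (w>>24)&0x7=0x6 → %r6
  imm: (w>>0)&0xffffff=0xc3a625 → 12822053

%r6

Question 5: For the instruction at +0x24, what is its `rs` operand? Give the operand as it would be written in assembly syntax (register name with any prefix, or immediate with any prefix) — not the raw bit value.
%r1

+0x24: 00 00 20 d0 ⇒ word 0xd0200000 (little)
  top 5b → 0x1a → store [RR]
  [26:24] rd=0 = %r0
  [23:21] rs=1 = %r1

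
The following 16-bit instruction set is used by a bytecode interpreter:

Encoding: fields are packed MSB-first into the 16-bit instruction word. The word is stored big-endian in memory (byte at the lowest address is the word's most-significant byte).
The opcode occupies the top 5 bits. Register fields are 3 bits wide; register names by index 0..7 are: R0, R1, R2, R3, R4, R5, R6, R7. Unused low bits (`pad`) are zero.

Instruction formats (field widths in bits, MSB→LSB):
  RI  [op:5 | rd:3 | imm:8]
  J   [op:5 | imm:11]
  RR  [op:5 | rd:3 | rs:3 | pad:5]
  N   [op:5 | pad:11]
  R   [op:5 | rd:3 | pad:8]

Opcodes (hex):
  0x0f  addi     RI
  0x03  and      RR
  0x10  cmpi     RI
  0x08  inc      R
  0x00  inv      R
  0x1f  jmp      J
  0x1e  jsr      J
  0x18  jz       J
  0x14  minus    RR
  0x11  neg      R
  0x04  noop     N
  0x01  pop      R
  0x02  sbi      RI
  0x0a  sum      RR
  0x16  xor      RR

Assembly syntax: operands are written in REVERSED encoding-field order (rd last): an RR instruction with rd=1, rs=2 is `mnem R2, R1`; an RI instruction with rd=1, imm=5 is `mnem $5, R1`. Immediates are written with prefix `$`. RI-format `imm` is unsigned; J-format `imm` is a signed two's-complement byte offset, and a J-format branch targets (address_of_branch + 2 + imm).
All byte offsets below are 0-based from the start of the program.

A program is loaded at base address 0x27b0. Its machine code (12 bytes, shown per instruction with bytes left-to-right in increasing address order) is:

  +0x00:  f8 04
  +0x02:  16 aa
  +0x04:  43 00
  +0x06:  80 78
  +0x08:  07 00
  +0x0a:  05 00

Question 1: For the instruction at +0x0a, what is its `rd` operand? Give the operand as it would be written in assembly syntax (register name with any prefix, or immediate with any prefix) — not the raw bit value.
R5

@+0a  big-endian(05 00) = 0x0500
  top 5b → 0x0 → inv [R]
  [10:8] rd=5 = R5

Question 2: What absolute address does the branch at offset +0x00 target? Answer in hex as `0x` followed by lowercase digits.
0x27b6

off 0x00: read f8 04 as big → 0xf804
  op=0xf804>>11=0x1f ⇒ jmp (J)
  imm: (w>>0)&0x7ff=0x4 → $4
  target = base 0x27b0 + off 0x00 + 2 + imm 4 = 0x27b6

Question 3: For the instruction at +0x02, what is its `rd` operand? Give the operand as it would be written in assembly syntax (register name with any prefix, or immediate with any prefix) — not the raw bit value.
[02] 16 aa → 0x16aa
  opcode bits[15:11]=0x2: sbi/RI
  [10:8] rd=6 = R6
  [7:0] imm=170 = $170

R6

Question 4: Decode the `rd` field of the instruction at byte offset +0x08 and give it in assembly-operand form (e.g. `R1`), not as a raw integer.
R7

[08] 07 00 → 0x0700
  op=0x0700>>11=0x0 ⇒ inv (R)
  [10:8] rd=7 = R7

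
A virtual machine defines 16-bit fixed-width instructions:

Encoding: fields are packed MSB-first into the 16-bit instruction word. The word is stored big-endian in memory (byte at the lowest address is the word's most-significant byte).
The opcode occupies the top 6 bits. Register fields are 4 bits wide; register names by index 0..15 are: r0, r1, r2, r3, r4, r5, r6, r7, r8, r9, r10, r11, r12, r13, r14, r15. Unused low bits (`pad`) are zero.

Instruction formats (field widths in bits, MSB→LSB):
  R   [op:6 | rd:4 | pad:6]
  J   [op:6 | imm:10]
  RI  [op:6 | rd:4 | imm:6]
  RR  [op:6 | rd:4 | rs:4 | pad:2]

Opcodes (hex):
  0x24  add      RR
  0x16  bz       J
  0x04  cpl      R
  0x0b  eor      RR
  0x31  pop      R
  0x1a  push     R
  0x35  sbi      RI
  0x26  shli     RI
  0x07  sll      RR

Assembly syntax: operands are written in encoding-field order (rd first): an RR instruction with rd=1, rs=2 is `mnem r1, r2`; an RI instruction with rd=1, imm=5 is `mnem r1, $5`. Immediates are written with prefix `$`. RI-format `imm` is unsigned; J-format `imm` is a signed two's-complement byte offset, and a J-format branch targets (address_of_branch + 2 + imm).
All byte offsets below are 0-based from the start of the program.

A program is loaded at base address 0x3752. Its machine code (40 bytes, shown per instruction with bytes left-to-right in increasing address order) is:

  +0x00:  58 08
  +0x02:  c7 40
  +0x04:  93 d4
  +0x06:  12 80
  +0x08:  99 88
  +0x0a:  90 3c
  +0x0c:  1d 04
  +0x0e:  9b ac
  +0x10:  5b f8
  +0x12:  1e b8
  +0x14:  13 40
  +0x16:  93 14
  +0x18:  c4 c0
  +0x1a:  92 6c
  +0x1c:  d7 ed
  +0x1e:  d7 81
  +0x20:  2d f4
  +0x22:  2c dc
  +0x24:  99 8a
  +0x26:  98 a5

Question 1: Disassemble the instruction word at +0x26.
[26] 98 a5 → 0x98a5
  op=0x98a5>>10=0x26 ⇒ shli (RI)
  rd: (w>>6)&0xf=0x2 → r2
  imm: (w>>0)&0x3f=0x25 → $37

shli r2, $37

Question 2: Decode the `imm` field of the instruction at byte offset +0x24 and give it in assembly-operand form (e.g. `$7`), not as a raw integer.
$10

off 0x24: read 99 8a as big → 0x998a
  op=0x998a>>10=0x26 ⇒ shli (RI)
  [9:6] rd=6 = r6
  [5:0] imm=10 = $10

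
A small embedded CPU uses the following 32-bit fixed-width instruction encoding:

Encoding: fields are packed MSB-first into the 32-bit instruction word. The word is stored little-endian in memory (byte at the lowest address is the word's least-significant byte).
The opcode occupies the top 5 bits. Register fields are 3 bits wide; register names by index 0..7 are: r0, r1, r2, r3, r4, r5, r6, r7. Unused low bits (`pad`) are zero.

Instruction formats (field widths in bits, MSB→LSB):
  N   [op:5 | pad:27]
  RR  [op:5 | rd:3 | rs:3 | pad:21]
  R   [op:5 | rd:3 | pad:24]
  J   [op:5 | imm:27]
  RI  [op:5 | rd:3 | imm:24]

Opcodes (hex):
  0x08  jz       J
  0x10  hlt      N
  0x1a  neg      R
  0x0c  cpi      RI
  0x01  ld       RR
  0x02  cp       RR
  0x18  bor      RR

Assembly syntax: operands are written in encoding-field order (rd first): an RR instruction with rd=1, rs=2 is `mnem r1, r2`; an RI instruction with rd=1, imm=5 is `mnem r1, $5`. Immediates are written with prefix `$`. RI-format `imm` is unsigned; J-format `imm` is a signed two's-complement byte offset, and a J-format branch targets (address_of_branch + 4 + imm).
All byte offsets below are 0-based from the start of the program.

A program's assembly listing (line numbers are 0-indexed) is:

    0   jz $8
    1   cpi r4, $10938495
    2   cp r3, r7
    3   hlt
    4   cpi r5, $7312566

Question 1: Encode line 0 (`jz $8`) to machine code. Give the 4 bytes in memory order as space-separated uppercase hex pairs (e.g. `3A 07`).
L0: jz op=0x8:5|imm=8:27 ⇒ 0x40000008 ⇒ little 08 00 00 40

08 00 00 40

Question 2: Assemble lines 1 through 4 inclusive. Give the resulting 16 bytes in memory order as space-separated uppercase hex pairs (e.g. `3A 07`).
1. cpi fields op=0xc:5|rd=4:3|imm=10938495:24 → word 64a6e87fh → 7f e8 a6 64
2. cp fields op=0x2:5|rd=3:3|rs=7:3|pad=0:21 → word 13e00000h → 00 00 e0 13
3. hlt fields op=0x10:5|pad=0:27 → word 80000000h → 00 00 00 80
4. cpi fields op=0xc:5|rd=5:3|imm=7312566:24 → word 656f94b6h → b6 94 6f 65

7F E8 A6 64 00 00 E0 13 00 00 00 80 B6 94 6F 65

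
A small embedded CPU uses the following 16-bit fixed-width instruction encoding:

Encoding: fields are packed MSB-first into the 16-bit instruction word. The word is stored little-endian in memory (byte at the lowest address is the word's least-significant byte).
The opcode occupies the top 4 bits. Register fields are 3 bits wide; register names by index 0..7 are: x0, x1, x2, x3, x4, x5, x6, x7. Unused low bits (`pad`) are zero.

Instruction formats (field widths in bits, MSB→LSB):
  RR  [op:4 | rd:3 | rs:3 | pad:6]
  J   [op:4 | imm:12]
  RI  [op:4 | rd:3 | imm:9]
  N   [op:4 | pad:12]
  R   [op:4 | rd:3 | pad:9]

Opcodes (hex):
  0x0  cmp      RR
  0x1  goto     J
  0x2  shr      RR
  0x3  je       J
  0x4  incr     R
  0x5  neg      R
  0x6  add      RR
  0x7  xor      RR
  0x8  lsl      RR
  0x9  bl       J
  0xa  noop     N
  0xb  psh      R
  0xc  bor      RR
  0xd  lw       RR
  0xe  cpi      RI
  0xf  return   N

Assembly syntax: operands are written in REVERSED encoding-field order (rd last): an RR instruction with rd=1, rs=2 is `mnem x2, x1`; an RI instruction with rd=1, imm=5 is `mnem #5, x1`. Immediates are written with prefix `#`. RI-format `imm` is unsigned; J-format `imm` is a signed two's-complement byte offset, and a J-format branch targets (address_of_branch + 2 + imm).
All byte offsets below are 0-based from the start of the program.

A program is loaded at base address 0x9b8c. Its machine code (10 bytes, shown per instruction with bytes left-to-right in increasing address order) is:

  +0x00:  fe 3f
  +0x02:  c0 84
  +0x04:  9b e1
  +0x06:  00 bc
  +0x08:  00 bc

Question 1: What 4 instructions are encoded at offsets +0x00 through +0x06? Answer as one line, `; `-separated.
je #-2; lsl x3, x2; cpi #411, x0; psh x6

+0x00: fe 3f ⇒ word 0x3ffe (little)
  top 4b → 0x3 → je [J]
  imm@[11:0]=0xffe (s12→-2) ⇒ #-2
+0x02: c0 84 ⇒ word 0x84c0 (little)
  top 4b → 0x8 → lsl [RR]
  rd@[11:9]=0x2 ⇒ x2
  rs@[8:6]=0x3 ⇒ x3
+0x04: 9b e1 ⇒ word 0xe19b (little)
  top 4b → 0xe → cpi [RI]
  rd@[11:9]=0x0 ⇒ x0
  imm@[8:0]=0x19b ⇒ #411
+0x06: 00 bc ⇒ word 0xbc00 (little)
  top 4b → 0xb → psh [R]
  rd@[11:9]=0x6 ⇒ x6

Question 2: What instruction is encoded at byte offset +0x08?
psh x6

off 0x08: read 00 bc as little → 0xbc00
  top 4b → 0xb → psh [R]
  rd: (w>>9)&0x7=0x6 → x6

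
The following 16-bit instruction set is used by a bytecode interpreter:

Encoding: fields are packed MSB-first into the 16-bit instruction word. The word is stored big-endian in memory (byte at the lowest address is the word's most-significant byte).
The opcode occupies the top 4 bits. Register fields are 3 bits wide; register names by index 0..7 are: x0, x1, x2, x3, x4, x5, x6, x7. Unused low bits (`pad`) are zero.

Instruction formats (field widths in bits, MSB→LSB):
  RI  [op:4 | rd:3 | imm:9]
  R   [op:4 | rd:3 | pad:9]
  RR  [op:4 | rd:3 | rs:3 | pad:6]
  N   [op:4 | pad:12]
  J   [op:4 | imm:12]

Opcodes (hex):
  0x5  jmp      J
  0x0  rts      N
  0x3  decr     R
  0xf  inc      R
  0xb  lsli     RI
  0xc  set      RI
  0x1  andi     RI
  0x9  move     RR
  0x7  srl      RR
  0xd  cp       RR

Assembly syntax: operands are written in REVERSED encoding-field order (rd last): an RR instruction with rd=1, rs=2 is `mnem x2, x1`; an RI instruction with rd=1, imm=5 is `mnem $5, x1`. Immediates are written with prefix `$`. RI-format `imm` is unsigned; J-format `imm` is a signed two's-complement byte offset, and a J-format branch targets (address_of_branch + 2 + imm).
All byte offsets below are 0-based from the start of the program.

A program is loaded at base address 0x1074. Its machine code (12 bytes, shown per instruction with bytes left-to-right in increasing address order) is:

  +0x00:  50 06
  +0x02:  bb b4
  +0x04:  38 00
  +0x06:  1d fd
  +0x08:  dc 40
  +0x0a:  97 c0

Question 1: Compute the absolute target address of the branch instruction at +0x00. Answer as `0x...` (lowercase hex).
[00] 50 06 → 0x5006
  op=0x5006>>12=0x5 ⇒ jmp (J)
  [11:0] imm=6 = $6
  target = base 0x1074 + off 0x00 + 2 + imm 6 = 0x107c

0x107c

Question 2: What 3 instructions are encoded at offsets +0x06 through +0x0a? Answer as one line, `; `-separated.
andi $509, x6; cp x1, x6; move x7, x3

[06] 1d fd → 0x1dfd
  opcode bits[15:12]=0x1: andi/RI
  rd: (w>>9)&0x7=0x6 → x6
  imm: (w>>0)&0x1ff=0x1fd → $509
[08] dc 40 → 0xdc40
  opcode bits[15:12]=0xd: cp/RR
  rd: (w>>9)&0x7=0x6 → x6
  rs: (w>>6)&0x7=0x1 → x1
[0a] 97 c0 → 0x97c0
  opcode bits[15:12]=0x9: move/RR
  rd: (w>>9)&0x7=0x3 → x3
  rs: (w>>6)&0x7=0x7 → x7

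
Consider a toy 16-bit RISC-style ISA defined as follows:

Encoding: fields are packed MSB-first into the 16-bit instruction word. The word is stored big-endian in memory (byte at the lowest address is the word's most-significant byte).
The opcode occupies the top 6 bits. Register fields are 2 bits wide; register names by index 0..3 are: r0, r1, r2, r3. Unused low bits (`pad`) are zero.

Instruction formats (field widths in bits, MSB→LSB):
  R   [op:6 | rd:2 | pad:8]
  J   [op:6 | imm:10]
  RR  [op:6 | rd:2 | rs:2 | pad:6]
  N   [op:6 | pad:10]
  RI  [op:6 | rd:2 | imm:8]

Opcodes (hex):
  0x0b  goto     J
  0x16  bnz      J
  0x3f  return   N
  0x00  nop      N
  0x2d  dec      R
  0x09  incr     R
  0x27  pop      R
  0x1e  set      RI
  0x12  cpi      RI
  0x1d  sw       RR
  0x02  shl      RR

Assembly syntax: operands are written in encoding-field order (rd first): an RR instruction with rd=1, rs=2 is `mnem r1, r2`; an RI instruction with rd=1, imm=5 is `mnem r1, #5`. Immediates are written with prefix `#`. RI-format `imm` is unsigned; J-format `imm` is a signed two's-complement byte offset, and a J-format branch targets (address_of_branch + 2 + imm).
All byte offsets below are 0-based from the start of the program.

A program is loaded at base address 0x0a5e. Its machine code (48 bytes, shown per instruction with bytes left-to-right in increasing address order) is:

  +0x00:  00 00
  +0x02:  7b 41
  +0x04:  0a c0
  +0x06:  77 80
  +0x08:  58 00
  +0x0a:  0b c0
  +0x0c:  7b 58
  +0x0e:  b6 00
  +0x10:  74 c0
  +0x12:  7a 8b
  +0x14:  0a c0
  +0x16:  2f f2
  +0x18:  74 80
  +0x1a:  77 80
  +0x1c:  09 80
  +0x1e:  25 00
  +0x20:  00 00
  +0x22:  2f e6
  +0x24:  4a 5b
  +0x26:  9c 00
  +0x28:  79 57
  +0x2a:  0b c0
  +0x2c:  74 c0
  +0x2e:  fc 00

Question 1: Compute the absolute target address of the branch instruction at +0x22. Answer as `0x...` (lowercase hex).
0x0a68

@+22  big-endian(2f e6) = 0x2fe6
  op=0x2fe6>>10=0xb ⇒ goto (J)
  imm@[9:0]=0x3e6 (s10→-26) ⇒ #-26
  target = base 0x0a5e + off 0x22 + 2 + imm -26 = 0x0a68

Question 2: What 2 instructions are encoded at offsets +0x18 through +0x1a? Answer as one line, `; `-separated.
sw r0, r2; sw r3, r2

@+18  big-endian(74 80) = 0x7480
  op=0x7480>>10=0x1d ⇒ sw (RR)
  rd@[9:8]=0x0 ⇒ r0
  rs@[7:6]=0x2 ⇒ r2
@+1a  big-endian(77 80) = 0x7780
  op=0x7780>>10=0x1d ⇒ sw (RR)
  rd@[9:8]=0x3 ⇒ r3
  rs@[7:6]=0x2 ⇒ r2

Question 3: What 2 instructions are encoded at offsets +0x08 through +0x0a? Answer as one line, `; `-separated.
@+08  big-endian(58 00) = 0x5800
  top 6b → 0x16 → bnz [J]
  imm@[9:0]=0x0 ⇒ #0
@+0a  big-endian(0b c0) = 0x0bc0
  top 6b → 0x2 → shl [RR]
  rd@[9:8]=0x3 ⇒ r3
  rs@[7:6]=0x3 ⇒ r3

bnz #0; shl r3, r3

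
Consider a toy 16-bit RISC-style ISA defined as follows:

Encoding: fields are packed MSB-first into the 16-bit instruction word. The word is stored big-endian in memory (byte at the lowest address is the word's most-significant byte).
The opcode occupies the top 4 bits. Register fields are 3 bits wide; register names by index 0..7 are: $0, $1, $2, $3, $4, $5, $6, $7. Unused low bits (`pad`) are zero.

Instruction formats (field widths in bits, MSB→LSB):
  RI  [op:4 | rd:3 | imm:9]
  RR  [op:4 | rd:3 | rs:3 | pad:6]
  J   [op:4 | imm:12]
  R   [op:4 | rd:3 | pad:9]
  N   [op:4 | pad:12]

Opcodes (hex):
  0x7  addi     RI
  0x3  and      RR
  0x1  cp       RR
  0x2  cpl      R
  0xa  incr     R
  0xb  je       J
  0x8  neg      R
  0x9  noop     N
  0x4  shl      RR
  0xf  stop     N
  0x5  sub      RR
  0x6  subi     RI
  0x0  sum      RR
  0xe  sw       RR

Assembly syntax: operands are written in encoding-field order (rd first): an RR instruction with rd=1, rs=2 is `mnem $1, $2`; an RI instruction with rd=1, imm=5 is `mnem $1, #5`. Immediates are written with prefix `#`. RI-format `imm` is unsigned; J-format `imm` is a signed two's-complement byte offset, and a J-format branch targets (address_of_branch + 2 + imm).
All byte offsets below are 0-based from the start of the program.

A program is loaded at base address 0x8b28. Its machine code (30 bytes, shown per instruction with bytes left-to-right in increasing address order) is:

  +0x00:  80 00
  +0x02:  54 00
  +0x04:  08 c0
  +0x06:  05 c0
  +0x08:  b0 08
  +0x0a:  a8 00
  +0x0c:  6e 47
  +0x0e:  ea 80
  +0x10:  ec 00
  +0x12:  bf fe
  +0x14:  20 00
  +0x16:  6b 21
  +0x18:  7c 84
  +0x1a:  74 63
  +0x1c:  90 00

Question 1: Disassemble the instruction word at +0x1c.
noop

+0x1c: 90 00 ⇒ word 0x9000 (big)
  opcode bits[15:12]=0x9: noop/N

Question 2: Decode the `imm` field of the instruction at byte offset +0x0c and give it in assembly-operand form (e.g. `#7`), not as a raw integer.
+0x0c: 6e 47 ⇒ word 0x6e47 (big)
  opcode bits[15:12]=0x6: subi/RI
  rd: (w>>9)&0x7=0x7 → $7
  imm: (w>>0)&0x1ff=0x47 → #71

#71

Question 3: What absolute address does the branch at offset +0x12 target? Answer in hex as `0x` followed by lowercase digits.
0x8b3a

@+12  big-endian(bf fe) = 0xbffe
  top 4b → 0xb → je [J]
  imm: (w>>0)&0xfff=0xffe (s12→-2) → #-2
  target = base 0x8b28 + off 0x12 + 2 + imm -2 = 0x8b3a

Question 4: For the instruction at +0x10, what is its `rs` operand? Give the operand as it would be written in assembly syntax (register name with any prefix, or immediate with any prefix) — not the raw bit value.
$0

off 0x10: read ec 00 as big → 0xec00
  opcode bits[15:12]=0xe: sw/RR
  [11:9] rd=6 = $6
  [8:6] rs=0 = $0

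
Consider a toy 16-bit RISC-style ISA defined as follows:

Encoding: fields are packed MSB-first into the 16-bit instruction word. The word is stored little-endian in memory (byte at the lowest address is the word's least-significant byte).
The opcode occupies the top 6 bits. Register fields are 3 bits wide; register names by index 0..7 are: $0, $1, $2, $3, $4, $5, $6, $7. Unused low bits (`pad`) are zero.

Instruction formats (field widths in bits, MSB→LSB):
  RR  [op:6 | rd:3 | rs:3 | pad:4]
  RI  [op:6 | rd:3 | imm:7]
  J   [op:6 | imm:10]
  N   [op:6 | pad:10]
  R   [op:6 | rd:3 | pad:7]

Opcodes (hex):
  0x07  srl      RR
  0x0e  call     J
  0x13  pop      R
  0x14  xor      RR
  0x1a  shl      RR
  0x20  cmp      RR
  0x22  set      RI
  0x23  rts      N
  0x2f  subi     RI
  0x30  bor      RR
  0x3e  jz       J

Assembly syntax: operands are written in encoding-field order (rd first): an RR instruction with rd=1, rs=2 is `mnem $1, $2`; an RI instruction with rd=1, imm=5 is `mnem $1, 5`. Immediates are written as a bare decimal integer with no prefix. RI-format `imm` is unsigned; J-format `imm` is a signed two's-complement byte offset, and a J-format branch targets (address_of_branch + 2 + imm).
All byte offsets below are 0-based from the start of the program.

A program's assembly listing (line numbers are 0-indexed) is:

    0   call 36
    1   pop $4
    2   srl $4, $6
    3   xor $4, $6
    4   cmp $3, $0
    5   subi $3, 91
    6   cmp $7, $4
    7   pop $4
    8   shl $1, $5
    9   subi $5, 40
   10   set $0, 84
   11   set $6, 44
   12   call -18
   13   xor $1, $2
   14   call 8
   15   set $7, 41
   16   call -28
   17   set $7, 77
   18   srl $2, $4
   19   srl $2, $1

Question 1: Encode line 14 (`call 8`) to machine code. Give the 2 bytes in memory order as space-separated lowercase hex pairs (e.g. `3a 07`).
line 14 (call): pack op=0xe:6|imm=8:10 = 0x3808; little→ 08 38

08 38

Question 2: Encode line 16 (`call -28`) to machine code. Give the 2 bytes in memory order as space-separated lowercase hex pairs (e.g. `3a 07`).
L16: call op=0xe:6|imm=-28:10 ⇒ 0x3be4 ⇒ little e4 3b

e4 3b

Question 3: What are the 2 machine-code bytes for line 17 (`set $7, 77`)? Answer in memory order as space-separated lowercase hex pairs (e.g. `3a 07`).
cd 8b

L17: set op=0x22:6|rd=7:3|imm=77:7 ⇒ 0x8bcd ⇒ little cd 8b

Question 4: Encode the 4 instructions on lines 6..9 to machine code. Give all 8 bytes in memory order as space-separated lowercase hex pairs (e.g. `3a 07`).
6. cmp fields op=0x20:6|rd=7:3|rs=4:3|pad=0:4 → word 83c0h → c0 83
7. pop fields op=0x13:6|rd=4:3|pad=0:7 → word 4e00h → 00 4e
8. shl fields op=0x1a:6|rd=1:3|rs=5:3|pad=0:4 → word 68d0h → d0 68
9. subi fields op=0x2f:6|rd=5:3|imm=40:7 → word bea8h → a8 be

c0 83 00 4e d0 68 a8 be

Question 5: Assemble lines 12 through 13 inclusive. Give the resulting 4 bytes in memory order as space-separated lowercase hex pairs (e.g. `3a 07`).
ee 3b a0 50

12. call fields op=0xe:6|imm=-18:10 → word 3beeh → ee 3b
13. xor fields op=0x14:6|rd=1:3|rs=2:3|pad=0:4 → word 50a0h → a0 50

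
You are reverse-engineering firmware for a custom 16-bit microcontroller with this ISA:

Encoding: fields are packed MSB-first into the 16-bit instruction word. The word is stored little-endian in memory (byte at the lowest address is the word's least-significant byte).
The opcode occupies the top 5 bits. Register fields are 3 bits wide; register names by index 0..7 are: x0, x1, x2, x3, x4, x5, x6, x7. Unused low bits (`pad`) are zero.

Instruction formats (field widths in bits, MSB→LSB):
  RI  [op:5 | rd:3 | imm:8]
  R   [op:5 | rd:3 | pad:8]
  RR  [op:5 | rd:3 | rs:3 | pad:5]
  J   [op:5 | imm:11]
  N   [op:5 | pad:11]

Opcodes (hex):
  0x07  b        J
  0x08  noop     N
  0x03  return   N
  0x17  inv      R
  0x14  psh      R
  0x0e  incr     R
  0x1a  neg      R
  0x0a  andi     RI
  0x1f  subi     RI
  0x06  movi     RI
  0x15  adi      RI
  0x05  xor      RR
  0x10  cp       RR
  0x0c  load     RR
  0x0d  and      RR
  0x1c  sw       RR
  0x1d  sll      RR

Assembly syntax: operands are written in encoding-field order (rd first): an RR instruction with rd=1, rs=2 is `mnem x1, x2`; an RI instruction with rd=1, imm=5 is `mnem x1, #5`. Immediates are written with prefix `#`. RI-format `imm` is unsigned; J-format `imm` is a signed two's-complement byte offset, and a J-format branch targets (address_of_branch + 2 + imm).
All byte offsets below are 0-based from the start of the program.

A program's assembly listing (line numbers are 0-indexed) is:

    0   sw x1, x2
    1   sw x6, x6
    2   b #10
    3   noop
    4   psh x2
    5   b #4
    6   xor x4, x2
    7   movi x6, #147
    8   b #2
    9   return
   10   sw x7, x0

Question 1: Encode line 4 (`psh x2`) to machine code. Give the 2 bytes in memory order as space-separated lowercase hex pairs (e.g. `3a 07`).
L4: psh op=0x14:5|rd=2:3|pad=0:8 ⇒ 0xa200 ⇒ little 00 a2

00 a2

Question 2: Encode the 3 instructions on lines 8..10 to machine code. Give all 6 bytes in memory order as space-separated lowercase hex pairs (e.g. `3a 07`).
line 8 (b): pack op=0x7:5|imm=2:11 = 0x3802; little→ 02 38
line 9 (return): pack op=0x3:5|pad=0:11 = 0x1800; little→ 00 18
line 10 (sw): pack op=0x1c:5|rd=7:3|rs=0:3|pad=0:5 = 0xe700; little→ 00 e7

02 38 00 18 00 e7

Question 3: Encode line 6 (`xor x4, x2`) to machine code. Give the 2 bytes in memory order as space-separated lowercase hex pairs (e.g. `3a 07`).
40 2c

6. xor fields op=0x5:5|rd=4:3|rs=2:3|pad=0:5 → word 2c40h → 40 2c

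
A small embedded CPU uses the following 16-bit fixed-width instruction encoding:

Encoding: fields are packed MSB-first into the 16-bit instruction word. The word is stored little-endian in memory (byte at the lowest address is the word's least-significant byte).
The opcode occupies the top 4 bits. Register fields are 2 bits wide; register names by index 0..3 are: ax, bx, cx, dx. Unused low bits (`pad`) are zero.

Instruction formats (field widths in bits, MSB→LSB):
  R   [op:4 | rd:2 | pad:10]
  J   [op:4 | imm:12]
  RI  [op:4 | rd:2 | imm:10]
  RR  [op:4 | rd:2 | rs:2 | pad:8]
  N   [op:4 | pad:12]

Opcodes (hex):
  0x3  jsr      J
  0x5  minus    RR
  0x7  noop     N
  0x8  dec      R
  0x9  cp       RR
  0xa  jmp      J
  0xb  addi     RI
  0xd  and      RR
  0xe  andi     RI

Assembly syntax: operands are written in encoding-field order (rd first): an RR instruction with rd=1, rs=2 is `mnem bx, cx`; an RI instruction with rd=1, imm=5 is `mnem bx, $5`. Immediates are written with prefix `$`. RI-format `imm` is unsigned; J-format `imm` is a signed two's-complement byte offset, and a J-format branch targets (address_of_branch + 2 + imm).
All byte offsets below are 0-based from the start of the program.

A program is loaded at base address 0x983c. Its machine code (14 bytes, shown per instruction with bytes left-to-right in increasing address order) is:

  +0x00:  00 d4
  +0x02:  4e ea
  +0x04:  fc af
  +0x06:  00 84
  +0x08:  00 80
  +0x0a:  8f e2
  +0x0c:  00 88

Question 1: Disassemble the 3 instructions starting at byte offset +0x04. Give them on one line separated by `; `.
jmp $-4; dec bx; dec ax

[04] fc af → 0xaffc
  op=0xaffc>>12=0xa ⇒ jmp (J)
  imm@[11:0]=0xffc (s12→-4) ⇒ $-4
[06] 00 84 → 0x8400
  op=0x8400>>12=0x8 ⇒ dec (R)
  rd@[11:10]=0x1 ⇒ bx
[08] 00 80 → 0x8000
  op=0x8000>>12=0x8 ⇒ dec (R)
  rd@[11:10]=0x0 ⇒ ax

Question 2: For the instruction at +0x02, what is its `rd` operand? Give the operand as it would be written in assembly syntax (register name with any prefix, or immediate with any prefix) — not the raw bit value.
off 0x02: read 4e ea as little → 0xea4e
  opcode bits[15:12]=0xe: andi/RI
  rd@[11:10]=0x2 ⇒ cx
  imm@[9:0]=0x24e ⇒ $590

cx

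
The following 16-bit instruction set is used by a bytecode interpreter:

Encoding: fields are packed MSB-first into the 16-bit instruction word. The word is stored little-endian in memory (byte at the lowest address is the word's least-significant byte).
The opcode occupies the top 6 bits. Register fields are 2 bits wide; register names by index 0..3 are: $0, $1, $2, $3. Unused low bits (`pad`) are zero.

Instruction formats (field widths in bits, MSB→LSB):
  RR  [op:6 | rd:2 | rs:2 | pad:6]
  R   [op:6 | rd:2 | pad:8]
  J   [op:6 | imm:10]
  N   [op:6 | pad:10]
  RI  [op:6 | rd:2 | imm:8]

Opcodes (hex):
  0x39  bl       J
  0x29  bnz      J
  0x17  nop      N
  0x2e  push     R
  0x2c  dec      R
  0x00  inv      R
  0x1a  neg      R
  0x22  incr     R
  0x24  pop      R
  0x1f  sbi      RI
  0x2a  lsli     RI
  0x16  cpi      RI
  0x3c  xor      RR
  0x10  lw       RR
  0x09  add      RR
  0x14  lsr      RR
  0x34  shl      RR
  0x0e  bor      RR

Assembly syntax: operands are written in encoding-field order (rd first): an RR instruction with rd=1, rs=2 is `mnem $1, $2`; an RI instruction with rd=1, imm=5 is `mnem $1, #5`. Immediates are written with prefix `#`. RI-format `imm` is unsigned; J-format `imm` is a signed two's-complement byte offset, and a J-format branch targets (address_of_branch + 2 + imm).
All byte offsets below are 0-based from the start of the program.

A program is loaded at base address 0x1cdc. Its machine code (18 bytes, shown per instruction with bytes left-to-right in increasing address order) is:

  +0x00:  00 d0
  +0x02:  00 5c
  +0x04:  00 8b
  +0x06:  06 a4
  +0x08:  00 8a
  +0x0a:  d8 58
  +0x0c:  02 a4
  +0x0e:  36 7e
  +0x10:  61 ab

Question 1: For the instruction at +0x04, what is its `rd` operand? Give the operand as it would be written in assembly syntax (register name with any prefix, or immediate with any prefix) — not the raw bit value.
$3

[04] 00 8b → 0x8b00
  opcode bits[15:10]=0x22: incr/R
  rd: (w>>8)&0x3=0x3 → $3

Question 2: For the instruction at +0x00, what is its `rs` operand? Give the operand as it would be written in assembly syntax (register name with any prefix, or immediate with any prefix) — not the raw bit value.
@+00  little-endian(00 d0) = 0xd000
  top 6b → 0x34 → shl [RR]
  rd: (w>>8)&0x3=0x0 → $0
  rs: (w>>6)&0x3=0x0 → $0

$0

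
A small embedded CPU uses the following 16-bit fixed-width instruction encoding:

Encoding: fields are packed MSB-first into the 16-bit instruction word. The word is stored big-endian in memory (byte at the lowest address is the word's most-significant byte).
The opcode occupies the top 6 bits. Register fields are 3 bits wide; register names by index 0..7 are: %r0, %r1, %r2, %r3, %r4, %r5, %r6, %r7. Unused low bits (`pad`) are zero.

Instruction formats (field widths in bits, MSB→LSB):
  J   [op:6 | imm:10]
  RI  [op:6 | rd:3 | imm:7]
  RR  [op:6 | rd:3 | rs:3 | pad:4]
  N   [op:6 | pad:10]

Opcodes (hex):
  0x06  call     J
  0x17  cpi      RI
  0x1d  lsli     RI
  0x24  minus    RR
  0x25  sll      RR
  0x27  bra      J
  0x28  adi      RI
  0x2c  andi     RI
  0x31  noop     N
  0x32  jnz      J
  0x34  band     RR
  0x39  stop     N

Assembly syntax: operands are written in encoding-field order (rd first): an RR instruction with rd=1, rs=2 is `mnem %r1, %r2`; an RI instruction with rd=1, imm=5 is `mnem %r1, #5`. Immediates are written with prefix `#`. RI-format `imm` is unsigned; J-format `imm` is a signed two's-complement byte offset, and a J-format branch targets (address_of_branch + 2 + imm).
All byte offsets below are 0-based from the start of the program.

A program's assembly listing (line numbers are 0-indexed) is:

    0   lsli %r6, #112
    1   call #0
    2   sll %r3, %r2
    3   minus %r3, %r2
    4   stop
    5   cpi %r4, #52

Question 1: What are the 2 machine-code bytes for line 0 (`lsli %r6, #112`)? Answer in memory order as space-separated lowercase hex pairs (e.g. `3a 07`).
line 0 (lsli): pack op=0x1d:6|rd=6:3|imm=112:7 = 0x7770; big→ 77 70

77 70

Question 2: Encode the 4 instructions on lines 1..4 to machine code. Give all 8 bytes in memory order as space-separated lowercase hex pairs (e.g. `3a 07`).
L1: call op=0x6:6|imm=0:10 ⇒ 0x1800 ⇒ big 18 00
L2: sll op=0x25:6|rd=3:3|rs=2:3|pad=0:4 ⇒ 0x95a0 ⇒ big 95 a0
L3: minus op=0x24:6|rd=3:3|rs=2:3|pad=0:4 ⇒ 0x91a0 ⇒ big 91 a0
L4: stop op=0x39:6|pad=0:10 ⇒ 0xe400 ⇒ big e4 00

18 00 95 a0 91 a0 e4 00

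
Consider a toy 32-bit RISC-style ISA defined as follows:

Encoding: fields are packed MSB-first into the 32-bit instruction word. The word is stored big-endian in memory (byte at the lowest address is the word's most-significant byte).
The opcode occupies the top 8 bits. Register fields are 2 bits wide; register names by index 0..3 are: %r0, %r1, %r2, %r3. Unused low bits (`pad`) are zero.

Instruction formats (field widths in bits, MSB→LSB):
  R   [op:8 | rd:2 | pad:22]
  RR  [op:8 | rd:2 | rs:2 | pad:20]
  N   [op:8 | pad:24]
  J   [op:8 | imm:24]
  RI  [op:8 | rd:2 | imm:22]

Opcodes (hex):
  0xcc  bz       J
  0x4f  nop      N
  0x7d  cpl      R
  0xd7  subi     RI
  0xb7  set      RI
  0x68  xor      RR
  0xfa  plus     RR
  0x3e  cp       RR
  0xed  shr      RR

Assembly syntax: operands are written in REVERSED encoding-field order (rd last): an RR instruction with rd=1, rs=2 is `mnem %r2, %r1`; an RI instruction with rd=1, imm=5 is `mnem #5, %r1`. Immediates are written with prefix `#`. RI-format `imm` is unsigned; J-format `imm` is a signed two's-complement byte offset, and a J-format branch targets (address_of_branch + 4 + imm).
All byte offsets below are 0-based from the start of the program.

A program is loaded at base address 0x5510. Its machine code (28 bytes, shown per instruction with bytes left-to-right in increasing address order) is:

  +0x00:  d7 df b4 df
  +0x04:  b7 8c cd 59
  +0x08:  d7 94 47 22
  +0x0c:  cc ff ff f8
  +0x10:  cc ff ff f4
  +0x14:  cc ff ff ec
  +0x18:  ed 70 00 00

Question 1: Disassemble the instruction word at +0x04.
@+04  big-endian(b7 8c cd 59) = 0xb78ccd59
  top 8b → 0xb7 → set [RI]
  [23:22] rd=2 = %r2
  [21:0] imm=839001 = #839001

set #839001, %r2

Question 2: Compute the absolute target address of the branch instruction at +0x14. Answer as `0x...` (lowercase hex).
0x5514

+0x14: cc ff ff ec ⇒ word 0xccffffec (big)
  opcode bits[31:24]=0xcc: bz/J
  imm@[23:0]=0xffffec (s24→-20) ⇒ #-20
  target = base 0x5510 + off 0x14 + 4 + imm -20 = 0x5514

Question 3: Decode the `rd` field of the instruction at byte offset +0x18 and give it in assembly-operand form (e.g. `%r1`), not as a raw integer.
%r1

+0x18: ed 70 00 00 ⇒ word 0xed700000 (big)
  op=0xed700000>>24=0xed ⇒ shr (RR)
  [23:22] rd=1 = %r1
  [21:20] rs=3 = %r3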